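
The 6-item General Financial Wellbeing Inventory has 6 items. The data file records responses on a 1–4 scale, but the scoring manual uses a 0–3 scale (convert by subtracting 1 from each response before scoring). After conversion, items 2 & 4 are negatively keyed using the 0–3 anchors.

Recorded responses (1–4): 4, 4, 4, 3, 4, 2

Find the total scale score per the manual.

Convert to 0–3: 3, 3, 3, 2, 3, 1
Reverse-coded (reverse-coded value = 3 − response):
  item 2: 3 − 3 = 0
  item 4: 3 − 2 = 1
Scored: 3, 0, 3, 1, 3, 1
Total = 11

11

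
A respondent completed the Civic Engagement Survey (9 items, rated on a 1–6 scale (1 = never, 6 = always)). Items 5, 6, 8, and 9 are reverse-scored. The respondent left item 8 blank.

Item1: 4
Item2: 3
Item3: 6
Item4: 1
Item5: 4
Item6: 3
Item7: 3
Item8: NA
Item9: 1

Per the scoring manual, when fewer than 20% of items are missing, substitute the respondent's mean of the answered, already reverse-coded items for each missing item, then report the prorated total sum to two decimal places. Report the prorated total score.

Reverse-coded (on a 1–6 scale, reversed = 7 − raw):
  item 5: 7 − 4 = 3
  item 6: 7 − 3 = 4
  item 9: 7 − 1 = 6
Completed scored items (8 of 9): 4, 3, 6, 1, 3, 4, 3, 6; sum = 30.
Person mean = 30 / 8 ≈ 3.7500
Prorated total = (30 / 8) × 9 = 33.75 (to 2 dp)

33.75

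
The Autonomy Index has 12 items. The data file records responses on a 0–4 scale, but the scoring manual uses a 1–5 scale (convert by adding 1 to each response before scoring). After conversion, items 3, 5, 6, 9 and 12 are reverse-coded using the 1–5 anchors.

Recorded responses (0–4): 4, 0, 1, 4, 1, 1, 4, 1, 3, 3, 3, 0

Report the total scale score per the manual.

Convert to 1–5: 5, 1, 2, 5, 2, 2, 5, 2, 4, 4, 4, 1
Reverse-coded (reverse-coded value = 6 − response):
  item 3: 6 − 2 = 4
  item 5: 6 − 2 = 4
  item 6: 6 − 2 = 4
  item 9: 6 − 4 = 2
  item 12: 6 − 1 = 5
Scored: 5, 1, 4, 5, 4, 4, 5, 2, 2, 4, 4, 5
Total = 45

45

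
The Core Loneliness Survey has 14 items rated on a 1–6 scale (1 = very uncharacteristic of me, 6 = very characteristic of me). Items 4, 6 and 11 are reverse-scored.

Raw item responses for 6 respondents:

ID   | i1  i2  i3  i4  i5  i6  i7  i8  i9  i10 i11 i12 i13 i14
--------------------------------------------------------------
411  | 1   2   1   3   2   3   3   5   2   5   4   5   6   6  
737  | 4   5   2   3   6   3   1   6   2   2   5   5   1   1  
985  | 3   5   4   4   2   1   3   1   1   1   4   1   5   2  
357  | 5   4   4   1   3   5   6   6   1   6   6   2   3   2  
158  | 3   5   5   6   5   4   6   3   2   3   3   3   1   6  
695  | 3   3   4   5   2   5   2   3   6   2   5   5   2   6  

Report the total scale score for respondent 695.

Respondent 695 raw: 3, 3, 4, 5, 2, 5, 2, 3, 6, 2, 5, 5, 2, 6.
Reverse-coded (reverse-coded value = 7 − response):
  item 1: 3
  item 2: 3
  item 3: 4
  item 4: 7 − 5 = 2
  item 5: 2
  item 6: 7 − 5 = 2
  item 7: 2
  item 8: 3
  item 9: 6
  item 10: 2
  item 11: 7 − 5 = 2
  item 12: 5
  item 13: 2
  item 14: 6
Sum = 3 + 3 + 4 + 2 + 2 + 2 + 2 + 3 + 6 + 2 + 2 + 5 + 2 + 6 = 44

44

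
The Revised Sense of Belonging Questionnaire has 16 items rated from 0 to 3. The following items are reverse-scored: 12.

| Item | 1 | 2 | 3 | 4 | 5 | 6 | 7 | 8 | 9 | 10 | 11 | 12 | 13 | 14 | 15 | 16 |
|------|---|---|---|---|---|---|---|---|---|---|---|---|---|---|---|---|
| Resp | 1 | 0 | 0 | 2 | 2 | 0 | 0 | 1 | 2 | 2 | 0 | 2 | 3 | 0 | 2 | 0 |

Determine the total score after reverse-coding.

Reversing item 12 with 3 − raw:
Total = 1 + 0 + 0 + 2 + 2 + 0 + 0 + 1 + 2 + 2 + 0 + (3−2) + 3 + 0 + 2 + 0
      = 1 + 0 + 0 + 2 + 2 + 0 + 0 + 1 + 2 + 2 + 0 + 1 + 3 + 0 + 2 + 0 = 16

16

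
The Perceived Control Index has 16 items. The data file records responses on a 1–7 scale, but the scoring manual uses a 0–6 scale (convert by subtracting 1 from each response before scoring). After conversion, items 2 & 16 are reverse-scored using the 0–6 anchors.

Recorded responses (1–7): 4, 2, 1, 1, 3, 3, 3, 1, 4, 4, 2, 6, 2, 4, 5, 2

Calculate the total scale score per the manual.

39

Convert to 0–6: 3, 1, 0, 0, 2, 2, 2, 0, 3, 3, 1, 5, 1, 3, 4, 1
Reverse-coded (on a 0–6 scale, reversed = 6 − raw):
  item 2: 6 − 1 = 5
  item 16: 6 − 1 = 5
Scored: 3, 5, 0, 0, 2, 2, 2, 0, 3, 3, 1, 5, 1, 3, 4, 5
Total = 39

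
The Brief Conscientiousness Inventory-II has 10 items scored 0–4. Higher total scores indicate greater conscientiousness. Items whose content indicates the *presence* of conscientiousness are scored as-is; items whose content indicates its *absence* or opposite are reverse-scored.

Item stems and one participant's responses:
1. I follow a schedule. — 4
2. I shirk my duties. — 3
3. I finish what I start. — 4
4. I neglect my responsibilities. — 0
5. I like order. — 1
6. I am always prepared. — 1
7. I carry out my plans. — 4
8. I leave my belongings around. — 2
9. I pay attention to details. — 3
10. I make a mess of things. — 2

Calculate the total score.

Items 2, 4, 8, 10 describe the absence/opposite of conscientiousness → reverse-score.
reversed = (0+4) − raw = 4 − raw.
  item 1: 4
  item 2: 4 − 3 = 1
  item 3: 4
  item 4: 4 − 0 = 4
  item 5: 1
  item 6: 1
  item 7: 4
  item 8: 4 − 2 = 2
  item 9: 3
  item 10: 4 − 2 = 2
Total = 4 + 1 + 4 + 4 + 1 + 1 + 4 + 2 + 3 + 2 = 26

26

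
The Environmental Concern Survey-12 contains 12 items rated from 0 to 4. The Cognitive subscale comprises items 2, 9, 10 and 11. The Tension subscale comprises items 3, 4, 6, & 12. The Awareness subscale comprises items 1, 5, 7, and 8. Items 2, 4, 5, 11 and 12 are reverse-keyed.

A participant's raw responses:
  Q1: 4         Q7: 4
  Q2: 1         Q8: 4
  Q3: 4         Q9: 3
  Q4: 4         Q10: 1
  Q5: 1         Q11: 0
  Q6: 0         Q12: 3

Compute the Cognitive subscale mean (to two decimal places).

Cognitive items: 2, 9, 10, 11.
Of these, items 2 & 11 are reverse-keyed; reverse-coded value = 4 − response.
  item 2: 4 − 1 = 3
  item 9: 3
  item 10: 1
  item 11: 4 − 0 = 4
Sum = 3 + 3 + 1 + 4 = 11
Mean = 11 / 4 = 2.75

2.75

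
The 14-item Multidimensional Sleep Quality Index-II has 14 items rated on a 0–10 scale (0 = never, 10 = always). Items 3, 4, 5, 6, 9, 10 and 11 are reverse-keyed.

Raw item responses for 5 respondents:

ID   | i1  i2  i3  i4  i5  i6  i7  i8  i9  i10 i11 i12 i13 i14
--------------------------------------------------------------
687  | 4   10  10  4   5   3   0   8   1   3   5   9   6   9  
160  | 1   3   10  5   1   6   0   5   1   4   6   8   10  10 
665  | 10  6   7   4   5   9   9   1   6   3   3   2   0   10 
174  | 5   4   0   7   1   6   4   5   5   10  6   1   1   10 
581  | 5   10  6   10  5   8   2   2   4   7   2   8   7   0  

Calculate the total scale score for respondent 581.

62

Respondent 581 raw: 5, 10, 6, 10, 5, 8, 2, 2, 4, 7, 2, 8, 7, 0.
Reverse-coded (reverse-coded value = 10 − response):
  item 1: 5
  item 2: 10
  item 3: 10 − 6 = 4
  item 4: 10 − 10 = 0
  item 5: 10 − 5 = 5
  item 6: 10 − 8 = 2
  item 7: 2
  item 8: 2
  item 9: 10 − 4 = 6
  item 10: 10 − 7 = 3
  item 11: 10 − 2 = 8
  item 12: 8
  item 13: 7
  item 14: 0
Sum = 5 + 10 + 4 + 0 + 5 + 2 + 2 + 2 + 6 + 3 + 8 + 8 + 7 + 0 = 62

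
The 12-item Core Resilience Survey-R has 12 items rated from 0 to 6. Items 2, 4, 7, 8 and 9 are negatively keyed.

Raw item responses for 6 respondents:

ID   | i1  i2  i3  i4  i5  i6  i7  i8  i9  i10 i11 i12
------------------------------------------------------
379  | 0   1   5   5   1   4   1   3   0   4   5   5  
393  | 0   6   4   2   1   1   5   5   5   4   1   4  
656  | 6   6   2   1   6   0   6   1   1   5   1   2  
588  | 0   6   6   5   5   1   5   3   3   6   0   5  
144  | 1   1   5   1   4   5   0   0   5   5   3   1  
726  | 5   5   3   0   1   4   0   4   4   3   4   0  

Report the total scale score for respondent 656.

37

Respondent 656 raw: 6, 6, 2, 1, 6, 0, 6, 1, 1, 5, 1, 2.
Reverse-coded (reverse-coded value = 6 − response):
  item 1: 6
  item 2: 6 − 6 = 0
  item 3: 2
  item 4: 6 − 1 = 5
  item 5: 6
  item 6: 0
  item 7: 6 − 6 = 0
  item 8: 6 − 1 = 5
  item 9: 6 − 1 = 5
  item 10: 5
  item 11: 1
  item 12: 2
Sum = 6 + 0 + 2 + 5 + 6 + 0 + 0 + 5 + 5 + 5 + 1 + 2 = 37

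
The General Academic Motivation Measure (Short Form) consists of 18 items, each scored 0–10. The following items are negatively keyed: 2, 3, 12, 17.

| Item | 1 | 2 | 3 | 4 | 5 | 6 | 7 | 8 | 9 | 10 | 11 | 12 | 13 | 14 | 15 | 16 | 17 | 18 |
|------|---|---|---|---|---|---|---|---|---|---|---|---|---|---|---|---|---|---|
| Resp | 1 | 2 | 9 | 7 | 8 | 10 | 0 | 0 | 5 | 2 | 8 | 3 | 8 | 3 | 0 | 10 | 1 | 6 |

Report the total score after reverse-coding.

93

Negatively keyed items use 10 − raw:
  item 2: 10 − 2 = 8
  item 3: 10 − 9 = 1
  item 12: 10 − 3 = 7
  item 17: 10 − 1 = 9
Scored responses: 1, 8, 1, 7, 8, 10, 0, 0, 5, 2, 8, 7, 8, 3, 0, 10, 9, 6
Total = 1 + 8 + 1 + 7 + 8 + 10 + 0 + 0 + 5 + 2 + 8 + 7 + 8 + 3 + 0 + 10 + 9 + 6 = 93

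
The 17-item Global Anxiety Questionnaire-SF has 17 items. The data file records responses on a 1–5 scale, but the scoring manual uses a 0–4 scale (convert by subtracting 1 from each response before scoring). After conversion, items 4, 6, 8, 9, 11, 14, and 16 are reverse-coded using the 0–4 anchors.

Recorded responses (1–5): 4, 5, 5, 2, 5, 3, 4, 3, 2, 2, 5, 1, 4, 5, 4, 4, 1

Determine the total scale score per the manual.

Convert to 0–4: 3, 4, 4, 1, 4, 2, 3, 2, 1, 1, 4, 0, 3, 4, 3, 3, 0
Reverse-coded (reverse-coded value = 4 − response):
  item 4: 4 − 1 = 3
  item 6: 4 − 2 = 2
  item 8: 4 − 2 = 2
  item 9: 4 − 1 = 3
  item 11: 4 − 4 = 0
  item 14: 4 − 4 = 0
  item 16: 4 − 3 = 1
Scored: 3, 4, 4, 3, 4, 2, 3, 2, 3, 1, 0, 0, 3, 0, 3, 1, 0
Total = 36

36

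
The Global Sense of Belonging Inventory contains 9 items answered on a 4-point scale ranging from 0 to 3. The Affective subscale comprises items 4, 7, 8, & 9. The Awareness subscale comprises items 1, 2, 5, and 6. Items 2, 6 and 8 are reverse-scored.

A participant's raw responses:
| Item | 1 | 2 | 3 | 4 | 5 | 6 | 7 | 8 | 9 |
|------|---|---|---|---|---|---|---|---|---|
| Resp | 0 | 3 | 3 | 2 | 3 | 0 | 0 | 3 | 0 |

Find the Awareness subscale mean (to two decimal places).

1.50

Awareness items: 1, 2, 5, 6.
Of these, items 2 and 6 are reverse-scored; reverse-coded value = 3 − response.
  item 1: 0
  item 2: 3 − 3 = 0
  item 5: 3
  item 6: 3 − 0 = 3
Sum = 0 + 0 + 3 + 3 = 6
Mean = 6 / 4 = 1.50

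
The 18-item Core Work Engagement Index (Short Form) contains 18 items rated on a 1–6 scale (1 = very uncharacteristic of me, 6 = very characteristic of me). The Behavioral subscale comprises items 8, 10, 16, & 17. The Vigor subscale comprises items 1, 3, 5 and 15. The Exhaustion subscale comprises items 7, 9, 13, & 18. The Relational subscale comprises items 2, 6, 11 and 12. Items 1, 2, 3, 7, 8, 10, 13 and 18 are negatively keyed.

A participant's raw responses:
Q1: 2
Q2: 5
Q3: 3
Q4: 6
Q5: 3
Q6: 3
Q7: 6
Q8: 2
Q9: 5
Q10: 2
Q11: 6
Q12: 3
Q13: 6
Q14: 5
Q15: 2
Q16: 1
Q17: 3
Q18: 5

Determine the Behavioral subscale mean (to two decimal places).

3.50

Behavioral items: 8, 10, 16, 17.
Of these, items 8 & 10 are negatively keyed; reversed = (1+6) − raw = 7 − raw.
  item 8: 7 − 2 = 5
  item 10: 7 − 2 = 5
  item 16: 1
  item 17: 3
Sum = 5 + 5 + 1 + 3 = 14
Mean = 14 / 4 = 3.50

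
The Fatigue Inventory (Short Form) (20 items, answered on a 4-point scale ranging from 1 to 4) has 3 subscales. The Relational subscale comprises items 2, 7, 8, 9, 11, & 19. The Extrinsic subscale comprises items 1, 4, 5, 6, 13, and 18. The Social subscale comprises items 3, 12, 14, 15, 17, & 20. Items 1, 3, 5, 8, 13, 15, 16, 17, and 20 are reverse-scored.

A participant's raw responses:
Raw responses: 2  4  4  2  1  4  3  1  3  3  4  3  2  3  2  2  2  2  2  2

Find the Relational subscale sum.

20

Relational items: 2, 7, 8, 9, 11, 19.
Of these, item 8 is reverse-scored; reverse-coded value = 5 − response.
  item 2: 4
  item 7: 3
  item 8: 5 − 1 = 4
  item 9: 3
  item 11: 4
  item 19: 2
Sum = 4 + 3 + 4 + 3 + 4 + 2 = 20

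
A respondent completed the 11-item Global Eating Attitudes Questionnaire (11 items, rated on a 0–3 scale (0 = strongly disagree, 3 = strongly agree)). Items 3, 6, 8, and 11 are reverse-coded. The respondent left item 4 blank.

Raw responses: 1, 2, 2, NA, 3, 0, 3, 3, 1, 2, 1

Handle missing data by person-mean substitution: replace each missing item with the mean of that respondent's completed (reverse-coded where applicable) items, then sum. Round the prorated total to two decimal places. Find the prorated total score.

Reverse-coded (on a 0–3 scale, reversed = 3 − raw):
  item 3: 3 − 2 = 1
  item 6: 3 − 0 = 3
  item 8: 3 − 3 = 0
  item 11: 3 − 1 = 2
Completed scored items (10 of 11): 1, 2, 1, 3, 3, 3, 0, 1, 2, 2; sum = 18.
Person mean = 18 / 10 ≈ 1.8000
Prorated total = (18 / 10) × 11 = 19.80 (to 2 dp)

19.80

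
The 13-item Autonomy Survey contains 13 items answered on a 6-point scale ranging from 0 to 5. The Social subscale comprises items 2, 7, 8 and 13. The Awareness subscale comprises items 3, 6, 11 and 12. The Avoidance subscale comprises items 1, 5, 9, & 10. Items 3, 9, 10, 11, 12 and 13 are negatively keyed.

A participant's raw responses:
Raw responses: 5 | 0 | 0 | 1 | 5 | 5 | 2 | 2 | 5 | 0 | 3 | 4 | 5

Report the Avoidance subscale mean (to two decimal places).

3.75

Avoidance items: 1, 5, 9, 10.
Of these, items 9 and 10 are negatively keyed; reversed = (0+5) − raw = 5 − raw.
  item 1: 5
  item 5: 5
  item 9: 5 − 5 = 0
  item 10: 5 − 0 = 5
Sum = 5 + 5 + 0 + 5 = 15
Mean = 15 / 4 = 3.75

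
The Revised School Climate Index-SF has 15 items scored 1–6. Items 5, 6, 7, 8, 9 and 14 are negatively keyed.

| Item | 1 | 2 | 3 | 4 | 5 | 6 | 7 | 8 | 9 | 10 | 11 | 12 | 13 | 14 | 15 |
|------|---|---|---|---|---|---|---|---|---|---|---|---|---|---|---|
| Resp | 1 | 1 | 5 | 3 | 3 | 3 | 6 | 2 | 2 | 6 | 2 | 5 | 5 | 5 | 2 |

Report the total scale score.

51

Reverse-coded items (on a 1–6 scale, reversed = 7 − raw):
  item 5: 7 − 3 = 4
  item 6: 7 − 3 = 4
  item 7: 7 − 6 = 1
  item 8: 7 − 2 = 5
  item 9: 7 − 2 = 5
  item 14: 7 − 5 = 2
After reverse-coding: 1, 1, 5, 3, 4, 4, 1, 5, 5, 6, 2, 5, 5, 2, 2
Total = 1 + 1 + 5 + 3 + 4 + 4 + 1 + 5 + 5 + 6 + 2 + 5 + 5 + 2 + 2 = 51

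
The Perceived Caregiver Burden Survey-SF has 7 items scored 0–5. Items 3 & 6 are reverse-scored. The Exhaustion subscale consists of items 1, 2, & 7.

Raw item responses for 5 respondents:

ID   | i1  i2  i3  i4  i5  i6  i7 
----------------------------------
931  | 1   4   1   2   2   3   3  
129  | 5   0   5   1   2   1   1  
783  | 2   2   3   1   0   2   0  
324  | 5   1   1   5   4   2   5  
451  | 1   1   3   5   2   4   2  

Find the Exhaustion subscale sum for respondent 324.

11

Respondent 324 raw: 5, 1, 1, 5, 4, 2, 5.
Exhaustion items: 1, 2, 7.
Reverse-coded (on a 0–5 scale, reversed = 5 − raw):
  item 1: 5
  item 2: 1
  item 7: 5
Sum = 5 + 1 + 5 = 11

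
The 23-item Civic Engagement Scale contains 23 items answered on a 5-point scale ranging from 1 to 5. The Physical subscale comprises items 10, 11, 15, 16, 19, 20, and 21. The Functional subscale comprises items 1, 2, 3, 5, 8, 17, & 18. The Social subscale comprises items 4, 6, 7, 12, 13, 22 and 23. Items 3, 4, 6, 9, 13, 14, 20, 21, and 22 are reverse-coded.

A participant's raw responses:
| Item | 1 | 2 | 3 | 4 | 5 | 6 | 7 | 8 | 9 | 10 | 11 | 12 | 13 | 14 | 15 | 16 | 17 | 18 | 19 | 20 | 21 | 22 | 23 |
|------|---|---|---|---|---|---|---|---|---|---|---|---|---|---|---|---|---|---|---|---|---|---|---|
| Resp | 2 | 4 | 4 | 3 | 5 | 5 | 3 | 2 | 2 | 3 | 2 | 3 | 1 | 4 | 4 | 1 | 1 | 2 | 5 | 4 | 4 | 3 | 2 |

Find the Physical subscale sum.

19

Physical items: 10, 11, 15, 16, 19, 20, 21.
Of these, items 20 & 21 are reverse-coded; reverse-coded value = 6 − response.
  item 10: 3
  item 11: 2
  item 15: 4
  item 16: 1
  item 19: 5
  item 20: 6 − 4 = 2
  item 21: 6 − 4 = 2
Sum = 3 + 2 + 4 + 1 + 5 + 2 + 2 = 19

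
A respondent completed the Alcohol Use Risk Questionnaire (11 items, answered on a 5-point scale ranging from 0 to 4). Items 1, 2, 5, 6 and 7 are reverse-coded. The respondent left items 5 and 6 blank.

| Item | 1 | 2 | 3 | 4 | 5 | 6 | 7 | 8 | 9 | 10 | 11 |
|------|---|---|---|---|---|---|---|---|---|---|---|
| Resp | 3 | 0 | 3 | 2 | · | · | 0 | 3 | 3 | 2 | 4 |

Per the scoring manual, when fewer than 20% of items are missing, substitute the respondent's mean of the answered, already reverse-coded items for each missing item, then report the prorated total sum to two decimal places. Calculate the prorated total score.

31.78

Reverse-coded (on a 0–4 scale, reversed = 4 − raw):
  item 1: 4 − 3 = 1
  item 2: 4 − 0 = 4
  item 7: 4 − 0 = 4
Completed scored items (9 of 11): 1, 4, 3, 2, 4, 3, 3, 2, 4; sum = 26.
Person mean = 26 / 9 ≈ 2.8889
Prorated total = (26 / 9) × 11 = 31.78 (to 2 dp)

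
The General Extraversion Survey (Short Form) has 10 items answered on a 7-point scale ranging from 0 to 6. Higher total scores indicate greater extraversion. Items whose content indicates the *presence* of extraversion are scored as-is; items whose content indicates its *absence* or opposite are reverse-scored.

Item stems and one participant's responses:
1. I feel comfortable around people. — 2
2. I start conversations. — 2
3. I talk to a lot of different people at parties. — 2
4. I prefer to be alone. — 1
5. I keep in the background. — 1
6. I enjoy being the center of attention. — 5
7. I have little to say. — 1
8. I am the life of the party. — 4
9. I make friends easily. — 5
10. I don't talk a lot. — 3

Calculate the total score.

38

Items 4, 5, 7, 10 describe the absence/opposite of extraversion → reverse-score.
on a 0–6 scale, reversed = 6 − raw.
  item 1: 2
  item 2: 2
  item 3: 2
  item 4: 6 − 1 = 5
  item 5: 6 − 1 = 5
  item 6: 5
  item 7: 6 − 1 = 5
  item 8: 4
  item 9: 5
  item 10: 6 − 3 = 3
Total = 2 + 2 + 2 + 5 + 5 + 5 + 5 + 4 + 5 + 3 = 38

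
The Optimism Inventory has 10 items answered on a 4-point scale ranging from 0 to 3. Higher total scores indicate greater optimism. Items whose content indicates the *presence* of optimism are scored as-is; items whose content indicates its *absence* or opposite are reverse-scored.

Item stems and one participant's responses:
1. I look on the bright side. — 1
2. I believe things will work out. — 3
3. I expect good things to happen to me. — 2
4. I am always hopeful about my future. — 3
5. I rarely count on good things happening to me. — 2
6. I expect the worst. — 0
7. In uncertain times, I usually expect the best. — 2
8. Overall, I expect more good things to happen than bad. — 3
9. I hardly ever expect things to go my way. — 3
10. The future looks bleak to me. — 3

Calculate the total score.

18

Items 5, 6, 9, 10 describe the absence/opposite of optimism → reverse-score.
on a 0–3 scale, reversed = 3 − raw.
  item 1: 1
  item 2: 3
  item 3: 2
  item 4: 3
  item 5: 3 − 2 = 1
  item 6: 3 − 0 = 3
  item 7: 2
  item 8: 3
  item 9: 3 − 3 = 0
  item 10: 3 − 3 = 0
Total = 1 + 3 + 2 + 3 + 1 + 3 + 2 + 3 + 0 + 0 = 18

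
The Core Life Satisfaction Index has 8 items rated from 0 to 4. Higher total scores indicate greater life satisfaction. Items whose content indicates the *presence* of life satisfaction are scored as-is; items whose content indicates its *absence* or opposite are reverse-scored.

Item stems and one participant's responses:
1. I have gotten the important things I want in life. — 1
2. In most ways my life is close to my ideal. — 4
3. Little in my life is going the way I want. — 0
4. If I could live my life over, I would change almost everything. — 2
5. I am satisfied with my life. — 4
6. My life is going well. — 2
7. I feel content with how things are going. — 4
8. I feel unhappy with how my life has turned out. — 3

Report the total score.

Items 3, 4, 8 describe the absence/opposite of life satisfaction → reverse-score.
reversed = (0+4) − raw = 4 − raw.
  item 1: 1
  item 2: 4
  item 3: 4 − 0 = 4
  item 4: 4 − 2 = 2
  item 5: 4
  item 6: 2
  item 7: 4
  item 8: 4 − 3 = 1
Total = 1 + 4 + 4 + 2 + 4 + 2 + 4 + 1 = 22

22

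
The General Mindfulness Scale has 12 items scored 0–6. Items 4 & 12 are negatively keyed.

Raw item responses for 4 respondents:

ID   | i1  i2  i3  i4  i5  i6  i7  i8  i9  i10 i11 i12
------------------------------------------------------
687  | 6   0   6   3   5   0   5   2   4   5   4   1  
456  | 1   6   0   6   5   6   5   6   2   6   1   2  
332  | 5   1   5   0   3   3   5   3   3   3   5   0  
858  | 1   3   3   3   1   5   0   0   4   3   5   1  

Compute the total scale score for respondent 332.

48

Respondent 332 raw: 5, 1, 5, 0, 3, 3, 5, 3, 3, 3, 5, 0.
Reverse-coded (on a 0–6 scale, reversed = 6 − raw):
  item 1: 5
  item 2: 1
  item 3: 5
  item 4: 6 − 0 = 6
  item 5: 3
  item 6: 3
  item 7: 5
  item 8: 3
  item 9: 3
  item 10: 3
  item 11: 5
  item 12: 6 − 0 = 6
Sum = 5 + 1 + 5 + 6 + 3 + 3 + 5 + 3 + 3 + 3 + 5 + 6 = 48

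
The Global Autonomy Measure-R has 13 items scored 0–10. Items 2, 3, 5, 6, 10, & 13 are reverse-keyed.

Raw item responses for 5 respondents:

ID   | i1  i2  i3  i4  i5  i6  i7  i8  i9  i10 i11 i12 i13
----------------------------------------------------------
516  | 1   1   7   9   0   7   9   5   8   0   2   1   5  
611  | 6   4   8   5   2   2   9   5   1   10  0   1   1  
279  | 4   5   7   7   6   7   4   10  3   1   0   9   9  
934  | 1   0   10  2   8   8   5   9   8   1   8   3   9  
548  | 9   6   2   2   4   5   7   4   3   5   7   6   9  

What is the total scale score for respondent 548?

Respondent 548 raw: 9, 6, 2, 2, 4, 5, 7, 4, 3, 5, 7, 6, 9.
Reverse-coded (reverse-coded value = 10 − response):
  item 1: 9
  item 2: 10 − 6 = 4
  item 3: 10 − 2 = 8
  item 4: 2
  item 5: 10 − 4 = 6
  item 6: 10 − 5 = 5
  item 7: 7
  item 8: 4
  item 9: 3
  item 10: 10 − 5 = 5
  item 11: 7
  item 12: 6
  item 13: 10 − 9 = 1
Sum = 9 + 4 + 8 + 2 + 6 + 5 + 7 + 4 + 3 + 5 + 7 + 6 + 1 = 67

67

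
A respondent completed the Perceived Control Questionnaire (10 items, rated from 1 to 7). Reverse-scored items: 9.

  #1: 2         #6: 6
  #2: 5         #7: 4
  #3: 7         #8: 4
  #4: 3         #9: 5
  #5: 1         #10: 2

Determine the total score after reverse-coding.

Reversing item 9 with 8 − raw:
Total = 2 + 5 + 7 + 3 + 1 + 6 + 4 + 4 + (8−5) + 2
      = 2 + 5 + 7 + 3 + 1 + 6 + 4 + 4 + 3 + 2 = 37

37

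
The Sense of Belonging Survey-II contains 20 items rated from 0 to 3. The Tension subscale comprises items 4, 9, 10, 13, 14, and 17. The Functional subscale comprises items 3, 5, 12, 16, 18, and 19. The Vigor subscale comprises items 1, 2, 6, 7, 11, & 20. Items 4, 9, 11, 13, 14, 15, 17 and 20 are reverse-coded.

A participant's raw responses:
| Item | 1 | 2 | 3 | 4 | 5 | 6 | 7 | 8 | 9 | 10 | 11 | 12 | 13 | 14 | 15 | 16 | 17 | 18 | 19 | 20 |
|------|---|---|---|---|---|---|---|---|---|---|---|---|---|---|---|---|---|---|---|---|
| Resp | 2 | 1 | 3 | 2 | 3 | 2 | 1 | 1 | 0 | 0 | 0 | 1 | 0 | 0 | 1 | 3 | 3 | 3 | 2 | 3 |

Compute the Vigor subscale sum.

9

Vigor items: 1, 2, 6, 7, 11, 20.
Of these, items 11 and 20 are reverse-coded; reverse-coded value = 3 − response.
  item 1: 2
  item 2: 1
  item 6: 2
  item 7: 1
  item 11: 3 − 0 = 3
  item 20: 3 − 3 = 0
Sum = 2 + 1 + 2 + 1 + 3 + 0 = 9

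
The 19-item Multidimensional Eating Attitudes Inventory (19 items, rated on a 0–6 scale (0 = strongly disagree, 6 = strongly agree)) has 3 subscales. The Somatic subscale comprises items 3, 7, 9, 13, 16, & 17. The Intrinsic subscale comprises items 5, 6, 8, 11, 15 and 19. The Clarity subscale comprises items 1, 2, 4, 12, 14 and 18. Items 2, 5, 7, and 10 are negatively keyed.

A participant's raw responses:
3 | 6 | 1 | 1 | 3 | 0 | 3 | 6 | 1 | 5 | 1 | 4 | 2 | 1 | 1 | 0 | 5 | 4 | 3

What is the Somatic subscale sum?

12

Somatic items: 3, 7, 9, 13, 16, 17.
Of these, item 7 is negatively keyed; reversed = (0+6) − raw = 6 − raw.
  item 3: 1
  item 7: 6 − 3 = 3
  item 9: 1
  item 13: 2
  item 16: 0
  item 17: 5
Sum = 1 + 3 + 1 + 2 + 0 + 5 = 12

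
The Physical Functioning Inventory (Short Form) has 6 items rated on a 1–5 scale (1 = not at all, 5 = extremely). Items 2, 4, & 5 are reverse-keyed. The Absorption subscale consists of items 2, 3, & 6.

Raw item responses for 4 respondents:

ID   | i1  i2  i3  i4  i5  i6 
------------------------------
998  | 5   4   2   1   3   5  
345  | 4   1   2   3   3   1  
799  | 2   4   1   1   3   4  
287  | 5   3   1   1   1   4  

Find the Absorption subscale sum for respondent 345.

Respondent 345 raw: 4, 1, 2, 3, 3, 1.
Absorption items: 2, 3, 6.
Reverse-coded (reverse-coded value = 6 − response):
  item 2: 6 − 1 = 5
  item 3: 2
  item 6: 1
Sum = 5 + 2 + 1 = 8

8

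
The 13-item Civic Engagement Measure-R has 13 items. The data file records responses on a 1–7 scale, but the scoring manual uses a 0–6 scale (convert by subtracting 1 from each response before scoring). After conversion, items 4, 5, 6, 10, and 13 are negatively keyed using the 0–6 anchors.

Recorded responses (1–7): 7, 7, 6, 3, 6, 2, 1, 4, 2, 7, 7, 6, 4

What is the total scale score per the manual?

Convert to 0–6: 6, 6, 5, 2, 5, 1, 0, 3, 1, 6, 6, 5, 3
Reverse-coded (on a 0–6 scale, reversed = 6 − raw):
  item 4: 6 − 2 = 4
  item 5: 6 − 5 = 1
  item 6: 6 − 1 = 5
  item 10: 6 − 6 = 0
  item 13: 6 − 3 = 3
Scored: 6, 6, 5, 4, 1, 5, 0, 3, 1, 0, 6, 5, 3
Total = 45

45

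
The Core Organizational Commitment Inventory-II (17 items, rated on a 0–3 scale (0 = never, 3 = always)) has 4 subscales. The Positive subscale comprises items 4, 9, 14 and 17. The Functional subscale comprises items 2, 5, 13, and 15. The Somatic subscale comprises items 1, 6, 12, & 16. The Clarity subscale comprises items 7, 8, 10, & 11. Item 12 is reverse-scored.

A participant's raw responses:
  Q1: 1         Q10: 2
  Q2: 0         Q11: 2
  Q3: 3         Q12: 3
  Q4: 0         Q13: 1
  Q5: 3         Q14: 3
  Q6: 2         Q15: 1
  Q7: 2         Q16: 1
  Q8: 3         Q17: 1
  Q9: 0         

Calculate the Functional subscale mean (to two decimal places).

Functional items: 2, 5, 13, 15.
  item 2: 0
  item 5: 3
  item 13: 1
  item 15: 1
Sum = 0 + 3 + 1 + 1 = 5
Mean = 5 / 4 = 1.25

1.25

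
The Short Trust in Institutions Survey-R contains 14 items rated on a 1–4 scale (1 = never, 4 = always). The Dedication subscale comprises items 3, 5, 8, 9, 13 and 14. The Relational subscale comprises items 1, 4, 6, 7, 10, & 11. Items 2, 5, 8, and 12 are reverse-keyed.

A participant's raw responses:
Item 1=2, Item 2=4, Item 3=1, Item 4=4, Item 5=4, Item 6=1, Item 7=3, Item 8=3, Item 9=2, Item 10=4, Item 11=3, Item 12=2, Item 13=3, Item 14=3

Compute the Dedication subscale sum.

Dedication items: 3, 5, 8, 9, 13, 14.
Of these, items 5 & 8 are reverse-keyed; on a 1–4 scale, reversed = 5 − raw.
  item 3: 1
  item 5: 5 − 4 = 1
  item 8: 5 − 3 = 2
  item 9: 2
  item 13: 3
  item 14: 3
Sum = 1 + 1 + 2 + 2 + 3 + 3 = 12

12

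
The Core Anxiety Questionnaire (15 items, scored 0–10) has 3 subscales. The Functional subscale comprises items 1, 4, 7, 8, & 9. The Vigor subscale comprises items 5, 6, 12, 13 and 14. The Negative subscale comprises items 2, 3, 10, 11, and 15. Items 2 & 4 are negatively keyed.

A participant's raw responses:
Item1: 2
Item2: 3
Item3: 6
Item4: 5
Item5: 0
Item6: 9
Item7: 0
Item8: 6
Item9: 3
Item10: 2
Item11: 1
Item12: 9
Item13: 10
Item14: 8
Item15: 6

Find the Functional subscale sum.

Functional items: 1, 4, 7, 8, 9.
Of these, item 4 is negatively keyed; on a 0–10 scale, reversed = 10 − raw.
  item 1: 2
  item 4: 10 − 5 = 5
  item 7: 0
  item 8: 6
  item 9: 3
Sum = 2 + 5 + 0 + 6 + 3 = 16

16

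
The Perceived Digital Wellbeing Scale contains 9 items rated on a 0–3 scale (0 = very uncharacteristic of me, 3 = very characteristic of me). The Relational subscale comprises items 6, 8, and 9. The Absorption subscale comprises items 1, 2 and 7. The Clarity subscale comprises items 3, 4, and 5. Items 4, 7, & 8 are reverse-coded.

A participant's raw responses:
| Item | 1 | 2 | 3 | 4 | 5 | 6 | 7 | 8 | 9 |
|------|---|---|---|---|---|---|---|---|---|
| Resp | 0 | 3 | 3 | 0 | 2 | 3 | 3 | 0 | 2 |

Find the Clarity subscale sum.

8

Clarity items: 3, 4, 5.
Of these, item 4 is reverse-coded; reversed = (0+3) − raw = 3 − raw.
  item 3: 3
  item 4: 3 − 0 = 3
  item 5: 2
Sum = 3 + 3 + 2 = 8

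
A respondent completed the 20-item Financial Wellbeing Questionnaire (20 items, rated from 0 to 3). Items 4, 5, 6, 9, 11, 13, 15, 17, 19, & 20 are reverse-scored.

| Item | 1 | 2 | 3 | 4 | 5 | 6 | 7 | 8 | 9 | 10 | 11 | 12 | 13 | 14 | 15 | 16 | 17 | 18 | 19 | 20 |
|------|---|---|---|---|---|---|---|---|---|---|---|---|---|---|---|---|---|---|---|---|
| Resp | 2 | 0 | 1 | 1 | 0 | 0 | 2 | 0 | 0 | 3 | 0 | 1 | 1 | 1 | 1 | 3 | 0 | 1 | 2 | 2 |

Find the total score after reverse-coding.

Apply reverse scoring (on a 0–3 scale, reversed = 3 − raw):
  item 4: 3 − 1 = 2
  item 5: 3 − 0 = 3
  item 6: 3 − 0 = 3
  item 9: 3 − 0 = 3
  item 11: 3 − 0 = 3
  item 13: 3 − 1 = 2
  item 15: 3 − 1 = 2
  item 17: 3 − 0 = 3
  item 19: 3 − 2 = 1
  item 20: 3 − 2 = 1
After reverse-coding: 2, 0, 1, 2, 3, 3, 2, 0, 3, 3, 3, 1, 2, 1, 2, 3, 3, 1, 1, 1
Total = 2 + 0 + 1 + 2 + 3 + 3 + 2 + 0 + 3 + 3 + 3 + 1 + 2 + 1 + 2 + 3 + 3 + 1 + 1 + 1 = 37

37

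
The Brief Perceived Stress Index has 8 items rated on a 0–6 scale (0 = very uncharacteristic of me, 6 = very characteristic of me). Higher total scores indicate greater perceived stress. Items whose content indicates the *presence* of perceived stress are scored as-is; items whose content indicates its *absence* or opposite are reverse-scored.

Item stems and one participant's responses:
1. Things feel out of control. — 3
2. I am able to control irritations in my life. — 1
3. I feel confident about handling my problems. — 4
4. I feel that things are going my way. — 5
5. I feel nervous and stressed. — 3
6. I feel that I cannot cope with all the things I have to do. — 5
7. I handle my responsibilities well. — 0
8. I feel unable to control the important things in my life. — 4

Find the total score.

29

Items 2, 3, 4, 7 describe the absence/opposite of perceived stress → reverse-score.
reversed = (0+6) − raw = 6 − raw.
  item 1: 3
  item 2: 6 − 1 = 5
  item 3: 6 − 4 = 2
  item 4: 6 − 5 = 1
  item 5: 3
  item 6: 5
  item 7: 6 − 0 = 6
  item 8: 4
Total = 3 + 5 + 2 + 1 + 3 + 5 + 6 + 4 = 29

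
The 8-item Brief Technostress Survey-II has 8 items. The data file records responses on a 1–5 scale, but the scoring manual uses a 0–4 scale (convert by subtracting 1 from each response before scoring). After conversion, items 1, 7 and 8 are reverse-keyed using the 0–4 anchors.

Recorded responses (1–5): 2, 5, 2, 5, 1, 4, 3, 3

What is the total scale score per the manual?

Convert to 0–4: 1, 4, 1, 4, 0, 3, 2, 2
Reverse-coded (on a 0–4 scale, reversed = 4 − raw):
  item 1: 4 − 1 = 3
  item 7: 4 − 2 = 2
  item 8: 4 − 2 = 2
Scored: 3, 4, 1, 4, 0, 3, 2, 2
Total = 19

19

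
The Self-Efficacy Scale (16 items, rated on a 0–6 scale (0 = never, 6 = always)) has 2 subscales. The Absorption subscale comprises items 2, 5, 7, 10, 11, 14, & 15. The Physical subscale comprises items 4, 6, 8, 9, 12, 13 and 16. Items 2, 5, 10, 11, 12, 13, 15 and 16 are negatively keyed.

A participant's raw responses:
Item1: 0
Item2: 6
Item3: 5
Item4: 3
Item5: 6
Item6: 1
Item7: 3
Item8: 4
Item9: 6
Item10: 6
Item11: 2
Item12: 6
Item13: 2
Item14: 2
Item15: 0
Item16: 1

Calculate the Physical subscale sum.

Physical items: 4, 6, 8, 9, 12, 13, 16.
Of these, items 12, 13 and 16 are negatively keyed; reverse-coded value = 6 − response.
  item 4: 3
  item 6: 1
  item 8: 4
  item 9: 6
  item 12: 6 − 6 = 0
  item 13: 6 − 2 = 4
  item 16: 6 − 1 = 5
Sum = 3 + 1 + 4 + 6 + 0 + 4 + 5 = 23

23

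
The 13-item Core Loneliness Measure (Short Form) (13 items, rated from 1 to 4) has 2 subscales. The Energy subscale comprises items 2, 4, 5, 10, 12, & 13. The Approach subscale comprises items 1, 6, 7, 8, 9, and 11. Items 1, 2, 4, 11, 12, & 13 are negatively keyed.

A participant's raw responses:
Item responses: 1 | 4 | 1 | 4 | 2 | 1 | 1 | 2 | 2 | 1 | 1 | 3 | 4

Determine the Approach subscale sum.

14

Approach items: 1, 6, 7, 8, 9, 11.
Of these, items 1 & 11 are negatively keyed; reverse-coded value = 5 − response.
  item 1: 5 − 1 = 4
  item 6: 1
  item 7: 1
  item 8: 2
  item 9: 2
  item 11: 5 − 1 = 4
Sum = 4 + 1 + 1 + 2 + 2 + 4 = 14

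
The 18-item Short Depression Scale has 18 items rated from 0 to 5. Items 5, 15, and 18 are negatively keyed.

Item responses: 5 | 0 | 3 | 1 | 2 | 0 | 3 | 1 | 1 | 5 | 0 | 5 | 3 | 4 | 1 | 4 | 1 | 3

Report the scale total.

45

Apply reverse scoring (on a 0–5 scale, reversed = 5 − raw):
  item 5: 5 − 2 = 3
  item 15: 5 − 1 = 4
  item 18: 5 − 3 = 2
After reverse-coding: 5, 0, 3, 1, 3, 0, 3, 1, 1, 5, 0, 5, 3, 4, 4, 4, 1, 2
Total = 5 + 0 + 3 + 1 + 3 + 0 + 3 + 1 + 1 + 5 + 0 + 5 + 3 + 4 + 4 + 4 + 1 + 2 = 45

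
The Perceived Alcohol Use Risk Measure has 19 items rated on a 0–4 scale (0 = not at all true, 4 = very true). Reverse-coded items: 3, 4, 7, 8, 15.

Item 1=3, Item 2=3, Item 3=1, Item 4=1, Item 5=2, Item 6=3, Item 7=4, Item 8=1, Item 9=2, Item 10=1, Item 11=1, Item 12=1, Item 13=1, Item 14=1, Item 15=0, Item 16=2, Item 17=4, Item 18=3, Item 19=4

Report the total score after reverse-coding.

44

Reverse-coded items use 4 − raw:
  item 3: 4 − 1 = 3
  item 4: 4 − 1 = 3
  item 7: 4 − 4 = 0
  item 8: 4 − 1 = 3
  item 15: 4 − 0 = 4
Scored responses: 3, 3, 3, 3, 2, 3, 0, 3, 2, 1, 1, 1, 1, 1, 4, 2, 4, 3, 4
Total = 3 + 3 + 3 + 3 + 2 + 3 + 0 + 3 + 2 + 1 + 1 + 1 + 1 + 1 + 4 + 2 + 4 + 3 + 4 = 44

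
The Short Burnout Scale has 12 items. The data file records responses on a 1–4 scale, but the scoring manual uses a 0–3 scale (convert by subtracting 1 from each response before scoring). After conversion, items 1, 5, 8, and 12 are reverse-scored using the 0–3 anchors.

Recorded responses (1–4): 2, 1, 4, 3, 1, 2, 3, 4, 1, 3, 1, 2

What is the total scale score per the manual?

17

Convert to 0–3: 1, 0, 3, 2, 0, 1, 2, 3, 0, 2, 0, 1
Reverse-coded (reversed = (0+3) − raw = 3 − raw):
  item 1: 3 − 1 = 2
  item 5: 3 − 0 = 3
  item 8: 3 − 3 = 0
  item 12: 3 − 1 = 2
Scored: 2, 0, 3, 2, 3, 1, 2, 0, 0, 2, 0, 2
Total = 17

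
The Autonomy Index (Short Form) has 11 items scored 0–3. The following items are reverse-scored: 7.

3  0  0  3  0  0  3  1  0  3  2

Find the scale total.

12

Raw sum = 15. Reverse-scored items: 7; their raw sum = 3.
Each reversal replaces raw with 3 − raw, changing the total by 3 − 2·raw per item.
Total = 15 + 1·3 − 2·3 = 15 + 3 − 6 = 12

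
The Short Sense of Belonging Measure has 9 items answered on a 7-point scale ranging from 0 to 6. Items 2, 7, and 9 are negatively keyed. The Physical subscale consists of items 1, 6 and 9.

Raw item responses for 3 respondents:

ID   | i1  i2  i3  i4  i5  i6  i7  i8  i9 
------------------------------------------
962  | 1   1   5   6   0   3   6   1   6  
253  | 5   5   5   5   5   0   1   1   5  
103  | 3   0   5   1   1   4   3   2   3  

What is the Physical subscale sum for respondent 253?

6

Respondent 253 raw: 5, 5, 5, 5, 5, 0, 1, 1, 5.
Physical items: 1, 6, 9.
Reverse-coded (reverse-coded value = 6 − response):
  item 1: 5
  item 6: 0
  item 9: 6 − 5 = 1
Sum = 5 + 0 + 1 = 6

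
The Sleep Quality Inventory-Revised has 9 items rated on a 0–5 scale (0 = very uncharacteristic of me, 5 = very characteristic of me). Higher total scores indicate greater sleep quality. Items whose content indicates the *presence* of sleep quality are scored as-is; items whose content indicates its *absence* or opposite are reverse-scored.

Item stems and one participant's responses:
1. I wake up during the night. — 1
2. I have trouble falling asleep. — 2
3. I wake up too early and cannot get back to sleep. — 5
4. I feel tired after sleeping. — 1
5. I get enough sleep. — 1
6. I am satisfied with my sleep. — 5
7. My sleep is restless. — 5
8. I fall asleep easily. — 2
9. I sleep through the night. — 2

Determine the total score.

21

Items 1, 2, 3, 4, 7 describe the absence/opposite of sleep quality → reverse-score.
reverse-coded value = 5 − response.
  item 1: 5 − 1 = 4
  item 2: 5 − 2 = 3
  item 3: 5 − 5 = 0
  item 4: 5 − 1 = 4
  item 5: 1
  item 6: 5
  item 7: 5 − 5 = 0
  item 8: 2
  item 9: 2
Total = 4 + 3 + 0 + 4 + 1 + 5 + 0 + 2 + 2 = 21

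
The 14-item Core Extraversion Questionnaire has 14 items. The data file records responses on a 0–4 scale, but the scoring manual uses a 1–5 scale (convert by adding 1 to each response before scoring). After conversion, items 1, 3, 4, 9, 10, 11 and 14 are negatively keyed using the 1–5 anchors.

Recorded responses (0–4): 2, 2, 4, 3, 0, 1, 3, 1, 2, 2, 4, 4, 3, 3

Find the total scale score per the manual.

36

Convert to 1–5: 3, 3, 5, 4, 1, 2, 4, 2, 3, 3, 5, 5, 4, 4
Reverse-coded (on a 1–5 scale, reversed = 6 − raw):
  item 1: 6 − 3 = 3
  item 3: 6 − 5 = 1
  item 4: 6 − 4 = 2
  item 9: 6 − 3 = 3
  item 10: 6 − 3 = 3
  item 11: 6 − 5 = 1
  item 14: 6 − 4 = 2
Scored: 3, 3, 1, 2, 1, 2, 4, 2, 3, 3, 1, 5, 4, 2
Total = 36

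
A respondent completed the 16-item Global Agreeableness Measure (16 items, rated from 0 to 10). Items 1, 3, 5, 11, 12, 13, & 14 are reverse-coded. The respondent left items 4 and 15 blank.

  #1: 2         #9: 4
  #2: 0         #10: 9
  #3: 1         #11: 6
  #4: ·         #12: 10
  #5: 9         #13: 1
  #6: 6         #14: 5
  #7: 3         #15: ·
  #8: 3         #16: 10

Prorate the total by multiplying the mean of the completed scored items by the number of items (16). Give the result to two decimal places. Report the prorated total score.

81.14

Reverse-coded (reversed = (0+10) − raw = 10 − raw):
  item 1: 10 − 2 = 8
  item 3: 10 − 1 = 9
  item 5: 10 − 9 = 1
  item 11: 10 − 6 = 4
  item 12: 10 − 10 = 0
  item 13: 10 − 1 = 9
  item 14: 10 − 5 = 5
Completed scored items (14 of 16): 8, 0, 9, 1, 6, 3, 3, 4, 9, 4, 0, 9, 5, 10; sum = 71.
Person mean = 71 / 14 ≈ 5.0714
Prorated total = (71 / 14) × 16 = 81.14 (to 2 dp)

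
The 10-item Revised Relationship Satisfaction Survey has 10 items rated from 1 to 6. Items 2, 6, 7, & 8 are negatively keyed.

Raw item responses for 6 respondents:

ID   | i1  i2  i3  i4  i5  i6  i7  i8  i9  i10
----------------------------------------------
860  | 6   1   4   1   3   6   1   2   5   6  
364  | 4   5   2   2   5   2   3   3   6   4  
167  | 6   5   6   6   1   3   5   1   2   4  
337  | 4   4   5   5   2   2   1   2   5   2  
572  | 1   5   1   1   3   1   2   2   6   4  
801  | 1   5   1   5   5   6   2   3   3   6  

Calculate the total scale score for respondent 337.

42

Respondent 337 raw: 4, 4, 5, 5, 2, 2, 1, 2, 5, 2.
Reverse-coded (reversed = (1+6) − raw = 7 − raw):
  item 1: 4
  item 2: 7 − 4 = 3
  item 3: 5
  item 4: 5
  item 5: 2
  item 6: 7 − 2 = 5
  item 7: 7 − 1 = 6
  item 8: 7 − 2 = 5
  item 9: 5
  item 10: 2
Sum = 4 + 3 + 5 + 5 + 2 + 5 + 6 + 5 + 5 + 2 = 42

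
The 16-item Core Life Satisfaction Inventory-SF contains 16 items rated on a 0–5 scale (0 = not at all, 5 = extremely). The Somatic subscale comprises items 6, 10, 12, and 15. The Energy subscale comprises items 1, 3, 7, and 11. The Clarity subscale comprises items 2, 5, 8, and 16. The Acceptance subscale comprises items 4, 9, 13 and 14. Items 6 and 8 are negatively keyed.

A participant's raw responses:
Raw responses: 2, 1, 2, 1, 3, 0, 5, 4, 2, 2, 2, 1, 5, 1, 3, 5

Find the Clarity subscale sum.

10

Clarity items: 2, 5, 8, 16.
Of these, item 8 is negatively keyed; on a 0–5 scale, reversed = 5 − raw.
  item 2: 1
  item 5: 3
  item 8: 5 − 4 = 1
  item 16: 5
Sum = 1 + 3 + 1 + 5 = 10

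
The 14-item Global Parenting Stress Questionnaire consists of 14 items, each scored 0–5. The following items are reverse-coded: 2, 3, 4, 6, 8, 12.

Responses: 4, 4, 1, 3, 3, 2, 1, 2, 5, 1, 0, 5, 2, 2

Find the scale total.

Apply reverse scoring (on a 0–5 scale, reversed = 5 − raw):
  item 2: 5 − 4 = 1
  item 3: 5 − 1 = 4
  item 4: 5 − 3 = 2
  item 6: 5 − 2 = 3
  item 8: 5 − 2 = 3
  item 12: 5 − 5 = 0
Scored responses: 4, 1, 4, 2, 3, 3, 1, 3, 5, 1, 0, 0, 2, 2
Total = 4 + 1 + 4 + 2 + 3 + 3 + 1 + 3 + 5 + 1 + 0 + 0 + 2 + 2 = 31

31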